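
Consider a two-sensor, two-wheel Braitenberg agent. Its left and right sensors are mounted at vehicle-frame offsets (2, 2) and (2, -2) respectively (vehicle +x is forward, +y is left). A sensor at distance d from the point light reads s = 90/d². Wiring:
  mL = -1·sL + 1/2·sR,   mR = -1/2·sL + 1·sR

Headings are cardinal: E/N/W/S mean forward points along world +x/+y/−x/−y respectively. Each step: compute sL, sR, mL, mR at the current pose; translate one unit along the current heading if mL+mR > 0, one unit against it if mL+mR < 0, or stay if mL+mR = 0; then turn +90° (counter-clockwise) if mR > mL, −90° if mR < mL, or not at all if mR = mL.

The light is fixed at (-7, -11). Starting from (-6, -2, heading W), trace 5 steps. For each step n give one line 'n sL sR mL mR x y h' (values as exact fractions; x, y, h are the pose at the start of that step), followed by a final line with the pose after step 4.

0 9/5 45/61 -873/610 -99/610 -6 -2 W
1 18/13 90/49 -297/637 729/637 -5 -2 S
2 45/58 45/26 135/1508 2025/1508 -5 -3 E
3 90/101 18/25 -1341/2525 693/2525 -4 -3 N
4 45/13 45/41 -3105/1066 -675/1066 -4 -4 W
final -3 -4 S

n=0: pose=(-6,-2,W); sL=9/5, sR=45/61; mL=-873/610, mR=-99/610; mL+mR=-486/305 → advance -1; mR−mL=387/305 → turn +1·90°
n=1: pose=(-5,-2,S); sL=18/13, sR=90/49; mL=-297/637, mR=729/637; mL+mR=432/637 → advance +1; mR−mL=1026/637 → turn +1·90°
n=2: pose=(-5,-3,E); sL=45/58, sR=45/26; mL=135/1508, mR=2025/1508; mL+mR=540/377 → advance +1; mR−mL=945/754 → turn +1·90°
n=3: pose=(-4,-3,N); sL=90/101, sR=18/25; mL=-1341/2525, mR=693/2525; mL+mR=-648/2525 → advance -1; mR−mL=2034/2525 → turn +1·90°
n=4: pose=(-4,-4,W); sL=45/13, sR=45/41; mL=-3105/1066, mR=-675/1066; mL+mR=-1890/533 → advance -1; mR−mL=1215/533 → turn +1·90°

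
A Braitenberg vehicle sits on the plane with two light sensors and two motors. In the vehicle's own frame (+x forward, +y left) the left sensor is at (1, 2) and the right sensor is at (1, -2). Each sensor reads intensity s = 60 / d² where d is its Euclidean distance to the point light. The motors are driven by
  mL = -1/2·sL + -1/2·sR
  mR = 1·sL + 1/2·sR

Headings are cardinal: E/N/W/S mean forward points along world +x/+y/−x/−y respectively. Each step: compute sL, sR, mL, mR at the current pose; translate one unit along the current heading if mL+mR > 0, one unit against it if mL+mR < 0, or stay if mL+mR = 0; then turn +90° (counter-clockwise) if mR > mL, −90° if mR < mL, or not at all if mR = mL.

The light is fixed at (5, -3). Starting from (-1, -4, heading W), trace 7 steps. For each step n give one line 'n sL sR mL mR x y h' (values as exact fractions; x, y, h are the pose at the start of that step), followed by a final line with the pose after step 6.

0 30/29 6/5 -162/145 237/145 -1 -4 W
1 60/29 12/17 -684/493 1194/493 -2 -4 S
2 5/3 15/13 -55/39 175/78 -2 -5 E
3 12/13 60/17 -492/221 594/221 -1 -5 N
4 30/29 6/5 -162/145 237/145 -1 -4 W
5 60/29 12/17 -684/493 1194/493 -2 -4 S
6 5/3 15/13 -55/39 175/78 -2 -5 E
final -1 -5 N

n=0: pose=(-1,-4,W); sL=30/29, sR=6/5; mL=-162/145, mR=237/145; mL+mR=15/29 → advance +1; mR−mL=399/145 → turn +1·90°
n=1: pose=(-2,-4,S); sL=60/29, sR=12/17; mL=-684/493, mR=1194/493; mL+mR=30/29 → advance +1; mR−mL=1878/493 → turn +1·90°
n=2: pose=(-2,-5,E); sL=5/3, sR=15/13; mL=-55/39, mR=175/78; mL+mR=5/6 → advance +1; mR−mL=95/26 → turn +1·90°
n=3: pose=(-1,-5,N); sL=12/13, sR=60/17; mL=-492/221, mR=594/221; mL+mR=6/13 → advance +1; mR−mL=1086/221 → turn +1·90°
n=4: pose=(-1,-4,W); sL=30/29, sR=6/5; mL=-162/145, mR=237/145; mL+mR=15/29 → advance +1; mR−mL=399/145 → turn +1·90°
n=5: pose=(-2,-4,S); sL=60/29, sR=12/17; mL=-684/493, mR=1194/493; mL+mR=30/29 → advance +1; mR−mL=1878/493 → turn +1·90°
n=6: pose=(-2,-5,E); sL=5/3, sR=15/13; mL=-55/39, mR=175/78; mL+mR=5/6 → advance +1; mR−mL=95/26 → turn +1·90°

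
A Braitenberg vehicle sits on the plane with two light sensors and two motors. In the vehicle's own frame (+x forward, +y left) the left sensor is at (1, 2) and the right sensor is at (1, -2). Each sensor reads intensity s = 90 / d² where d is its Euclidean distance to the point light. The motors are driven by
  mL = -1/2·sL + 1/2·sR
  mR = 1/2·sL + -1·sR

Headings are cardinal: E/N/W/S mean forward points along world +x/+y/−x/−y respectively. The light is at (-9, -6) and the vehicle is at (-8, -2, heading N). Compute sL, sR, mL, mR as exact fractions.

left sensor world pos  = (-10, -1); dL² = 26
right sensor world pos = (-6, -1); dR² = 34
sL = 90/26 = 45/13
sR = 90/34 = 45/17
mL = -1/2·sL + 1/2·sR = -90/221
mR = 1/2·sL + -1·sR = -405/442

45/13 45/17 -90/221 -405/442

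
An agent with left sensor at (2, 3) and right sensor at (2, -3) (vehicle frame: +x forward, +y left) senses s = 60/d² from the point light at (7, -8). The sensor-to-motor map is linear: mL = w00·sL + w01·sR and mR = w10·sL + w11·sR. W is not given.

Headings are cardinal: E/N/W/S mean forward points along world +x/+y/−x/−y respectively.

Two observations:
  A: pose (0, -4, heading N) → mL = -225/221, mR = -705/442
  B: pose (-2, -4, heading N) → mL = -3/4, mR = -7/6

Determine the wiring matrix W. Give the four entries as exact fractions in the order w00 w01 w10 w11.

obs A: pose=(0,-4,N) → sL=15/34, sR=15/13, mL=-225/221, mR=-705/442
obs B: pose=(-2,-4,N) → sL=1/3, sR=5/6, mL=-3/4, mR=-7/6
sensor matrix S = [[15/34, 15/13], [1/3, 5/6]]; det S = -15/884
solve [mL_A; mL_B] = S·[w00; w01] and [mR_A; mR_B] = S·[w10; w11]:
  w00 = -1, w01 = -1/2, w10 = -1, w11 = -1

-1 -1/2 -1 -1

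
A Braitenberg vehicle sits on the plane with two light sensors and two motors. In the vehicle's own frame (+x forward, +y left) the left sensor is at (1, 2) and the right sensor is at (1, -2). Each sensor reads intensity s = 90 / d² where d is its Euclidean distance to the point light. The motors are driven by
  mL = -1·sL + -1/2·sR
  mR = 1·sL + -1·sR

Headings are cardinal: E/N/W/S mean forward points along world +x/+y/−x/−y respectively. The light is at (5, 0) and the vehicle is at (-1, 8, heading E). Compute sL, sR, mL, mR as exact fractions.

left sensor world pos  = (0, 10); dL² = 125
right sensor world pos = (0, 6); dR² = 61
sL = 90/125 = 18/25
sR = 90/61 = 90/61
mL = -1·sL + -1/2·sR = -2223/1525
mR = 1·sL + -1·sR = -1152/1525

18/25 90/61 -2223/1525 -1152/1525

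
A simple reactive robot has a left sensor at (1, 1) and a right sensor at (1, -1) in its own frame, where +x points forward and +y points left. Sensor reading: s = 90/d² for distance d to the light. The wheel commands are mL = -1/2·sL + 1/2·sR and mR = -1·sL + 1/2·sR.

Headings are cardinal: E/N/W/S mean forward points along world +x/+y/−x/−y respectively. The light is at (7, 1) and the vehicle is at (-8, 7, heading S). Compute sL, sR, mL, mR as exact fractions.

left sensor world pos  = (-7, 6); dL² = 221
right sensor world pos = (-9, 6); dR² = 281
sL = 90/221 = 90/221
sR = 90/281 = 90/281
mL = -1/2·sL + 1/2·sR = -2700/62101
mR = -1·sL + 1/2·sR = -15345/62101

90/221 90/281 -2700/62101 -15345/62101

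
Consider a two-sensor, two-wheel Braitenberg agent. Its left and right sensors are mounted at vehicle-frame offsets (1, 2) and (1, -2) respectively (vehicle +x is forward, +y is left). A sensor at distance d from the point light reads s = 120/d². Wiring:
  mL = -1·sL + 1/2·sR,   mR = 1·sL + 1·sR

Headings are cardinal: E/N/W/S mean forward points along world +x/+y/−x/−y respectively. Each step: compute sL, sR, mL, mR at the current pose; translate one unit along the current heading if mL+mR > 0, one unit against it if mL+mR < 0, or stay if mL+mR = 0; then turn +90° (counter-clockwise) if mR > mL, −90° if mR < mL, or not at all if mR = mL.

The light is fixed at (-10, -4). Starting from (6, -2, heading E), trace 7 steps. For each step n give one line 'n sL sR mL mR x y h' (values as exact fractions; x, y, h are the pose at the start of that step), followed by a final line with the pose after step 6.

0 24/61 120/289 -3276/17629 14256/17629 6 -2 E
1 20/39 12/37 -506/1443 1208/1443 7 -2 N
2 120/257 120/281 -18300/72217 64560/72217 7 -1 W
3 15/41 3/5 -27/410 198/205 6 -1 S
4 24/61 120/289 -3276/17629 14256/17629 6 -2 E
5 20/39 12/37 -506/1443 1208/1443 7 -2 N
6 120/257 120/281 -18300/72217 64560/72217 7 -1 W
final 6 -1 S

n=0: pose=(6,-2,E); sL=24/61, sR=120/289; mL=-3276/17629, mR=14256/17629; mL+mR=180/289 → advance +1; mR−mL=17532/17629 → turn +1·90°
n=1: pose=(7,-2,N); sL=20/39, sR=12/37; mL=-506/1443, mR=1208/1443; mL+mR=18/37 → advance +1; mR−mL=1714/1443 → turn +1·90°
n=2: pose=(7,-1,W); sL=120/257, sR=120/281; mL=-18300/72217, mR=64560/72217; mL+mR=180/281 → advance +1; mR−mL=82860/72217 → turn +1·90°
n=3: pose=(6,-1,S); sL=15/41, sR=3/5; mL=-27/410, mR=198/205; mL+mR=9/10 → advance +1; mR−mL=423/410 → turn +1·90°
n=4: pose=(6,-2,E); sL=24/61, sR=120/289; mL=-3276/17629, mR=14256/17629; mL+mR=180/289 → advance +1; mR−mL=17532/17629 → turn +1·90°
n=5: pose=(7,-2,N); sL=20/39, sR=12/37; mL=-506/1443, mR=1208/1443; mL+mR=18/37 → advance +1; mR−mL=1714/1443 → turn +1·90°
n=6: pose=(7,-1,W); sL=120/257, sR=120/281; mL=-18300/72217, mR=64560/72217; mL+mR=180/281 → advance +1; mR−mL=82860/72217 → turn +1·90°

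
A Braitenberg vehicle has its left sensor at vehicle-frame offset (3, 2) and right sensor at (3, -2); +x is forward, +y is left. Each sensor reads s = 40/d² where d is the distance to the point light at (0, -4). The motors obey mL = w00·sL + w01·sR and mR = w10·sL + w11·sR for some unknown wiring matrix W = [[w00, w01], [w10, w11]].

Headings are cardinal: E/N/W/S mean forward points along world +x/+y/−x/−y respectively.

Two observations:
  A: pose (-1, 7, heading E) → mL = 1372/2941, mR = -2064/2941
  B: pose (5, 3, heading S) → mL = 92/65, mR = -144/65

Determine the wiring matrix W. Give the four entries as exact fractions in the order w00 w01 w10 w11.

1 1/2 -1 -1

obs A: pose=(-1,7,E) → sL=40/173, sR=8/17, mL=1372/2941, mR=-2064/2941
obs B: pose=(5,3,S) → sL=8/13, sR=8/5, mL=92/65, mR=-144/65
sensor matrix S = [[40/173, 8/17], [8/13, 8/5]]; det S = 3072/38233
solve [mL_A; mL_B] = S·[w00; w01] and [mR_A; mR_B] = S·[w10; w11]:
  w00 = 1, w01 = 1/2, w10 = -1, w11 = -1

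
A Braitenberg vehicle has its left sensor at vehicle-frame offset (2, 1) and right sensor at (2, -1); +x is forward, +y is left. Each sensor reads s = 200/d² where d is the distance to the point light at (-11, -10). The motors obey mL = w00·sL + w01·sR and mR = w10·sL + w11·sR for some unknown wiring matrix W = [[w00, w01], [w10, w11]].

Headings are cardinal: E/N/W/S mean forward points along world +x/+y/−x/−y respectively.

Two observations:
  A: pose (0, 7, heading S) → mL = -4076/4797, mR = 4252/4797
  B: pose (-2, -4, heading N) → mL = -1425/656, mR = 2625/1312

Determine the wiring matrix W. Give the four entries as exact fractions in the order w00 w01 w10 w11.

obs A: pose=(0,7,S) → sL=200/369, sR=8/13, mL=-4076/4797, mR=4252/4797
obs B: pose=(-2,-4,N) → sL=25/16, sR=50/41, mL=-1425/656, mR=2625/1312
sensor matrix S = [[200/369, 8/13], [25/16, 50/41]]; det S = -118225/393354
solve [mL_A; mL_B] = S·[w00; w01] and [mR_A; mR_B] = S·[w10; w11]:
  w00 = -1, w01 = -1/2, w10 = 1/2, w11 = 1

-1 -1/2 1/2 1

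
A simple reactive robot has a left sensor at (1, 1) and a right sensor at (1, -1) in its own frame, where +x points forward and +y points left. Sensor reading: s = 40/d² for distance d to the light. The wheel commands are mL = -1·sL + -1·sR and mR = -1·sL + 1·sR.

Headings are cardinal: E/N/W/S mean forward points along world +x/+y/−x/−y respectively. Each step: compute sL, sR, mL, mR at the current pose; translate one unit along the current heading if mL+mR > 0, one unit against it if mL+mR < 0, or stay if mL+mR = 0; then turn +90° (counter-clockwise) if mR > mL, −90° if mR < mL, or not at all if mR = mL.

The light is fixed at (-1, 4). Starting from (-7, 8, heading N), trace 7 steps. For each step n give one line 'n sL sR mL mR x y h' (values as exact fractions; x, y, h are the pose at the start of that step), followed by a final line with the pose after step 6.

n=0: pose=(-7,8,N); sL=20/37, sR=4/5; mL=-248/185, mR=48/185; mL+mR=-40/37 → advance -1; mR−mL=8/5 → turn +1·90°
n=1: pose=(-7,7,W); sL=40/53, sR=8/13; mL=-944/689, mR=-96/689; mL+mR=-80/53 → advance -1; mR−mL=16/13 → turn +1·90°
n=2: pose=(-6,7,S); sL=2, sR=1; mL=-3, mR=-1; mL+mR=-4 → advance -1; mR−mL=2 → turn +1·90°
n=3: pose=(-6,8,E); sL=40/41, sR=8/5; mL=-528/205, mR=128/205; mL+mR=-80/41 → advance -1; mR−mL=16/5 → turn +1·90°
n=4: pose=(-7,8,N); sL=20/37, sR=4/5; mL=-248/185, mR=48/185; mL+mR=-40/37 → advance -1; mR−mL=8/5 → turn +1·90°
n=5: pose=(-7,7,W); sL=40/53, sR=8/13; mL=-944/689, mR=-96/689; mL+mR=-80/53 → advance -1; mR−mL=16/13 → turn +1·90°
n=6: pose=(-6,7,S); sL=2, sR=1; mL=-3, mR=-1; mL+mR=-4 → advance -1; mR−mL=2 → turn +1·90°

0 20/37 4/5 -248/185 48/185 -7 8 N
1 40/53 8/13 -944/689 -96/689 -7 7 W
2 2 1 -3 -1 -6 7 S
3 40/41 8/5 -528/205 128/205 -6 8 E
4 20/37 4/5 -248/185 48/185 -7 8 N
5 40/53 8/13 -944/689 -96/689 -7 7 W
6 2 1 -3 -1 -6 7 S
final -6 8 E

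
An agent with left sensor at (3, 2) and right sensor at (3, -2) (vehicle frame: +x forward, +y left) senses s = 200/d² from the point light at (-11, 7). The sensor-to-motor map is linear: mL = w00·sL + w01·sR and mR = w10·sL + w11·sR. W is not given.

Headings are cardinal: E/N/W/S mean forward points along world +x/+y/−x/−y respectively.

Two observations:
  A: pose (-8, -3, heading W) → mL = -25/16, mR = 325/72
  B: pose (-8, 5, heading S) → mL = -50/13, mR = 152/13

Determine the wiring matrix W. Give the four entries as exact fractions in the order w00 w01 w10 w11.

0 -1/2 1 1

obs A: pose=(-8,-3,W) → sL=25/18, sR=25/8, mL=-25/16, mR=325/72
obs B: pose=(-8,5,S) → sL=4, sR=100/13, mL=-50/13, mR=152/13
sensor matrix S = [[25/18, 25/8], [4, 100/13]]; det S = -425/234
solve [mL_A; mL_B] = S·[w00; w01] and [mR_A; mR_B] = S·[w10; w11]:
  w00 = 0, w01 = -1/2, w10 = 1, w11 = 1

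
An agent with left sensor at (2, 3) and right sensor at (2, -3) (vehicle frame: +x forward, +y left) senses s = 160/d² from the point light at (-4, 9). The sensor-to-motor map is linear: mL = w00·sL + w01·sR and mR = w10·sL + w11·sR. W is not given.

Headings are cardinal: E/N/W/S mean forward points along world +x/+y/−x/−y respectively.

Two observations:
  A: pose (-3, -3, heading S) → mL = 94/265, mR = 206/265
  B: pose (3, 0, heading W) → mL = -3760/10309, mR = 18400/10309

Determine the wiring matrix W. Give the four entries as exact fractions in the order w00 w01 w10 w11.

obs A: pose=(-3,-3,S) → sL=40/53, sR=4/5, mL=94/265, mR=206/265
obs B: pose=(3,0,W) → sL=160/169, sR=160/61, mL=-3760/10309, mR=18400/10309
sensor matrix S = [[40/53, 4/5], [160/169, 160/61]]; det S = 667776/546377
solve [mL_A; mL_B] = S·[w00; w01] and [mR_A; mR_B] = S·[w10; w11]:
  w00 = 1, w01 = -1/2, w10 = 1/2, w11 = 1/2

1 -1/2 1/2 1/2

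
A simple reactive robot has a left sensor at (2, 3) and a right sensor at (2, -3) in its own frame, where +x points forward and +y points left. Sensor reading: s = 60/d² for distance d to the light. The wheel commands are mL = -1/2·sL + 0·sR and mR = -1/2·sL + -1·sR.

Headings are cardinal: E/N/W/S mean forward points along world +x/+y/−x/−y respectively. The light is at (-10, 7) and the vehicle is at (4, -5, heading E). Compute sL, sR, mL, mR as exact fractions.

60/337 60/481 -30/337 -34650/162097

left sensor world pos  = (6, -2); dL² = 337
right sensor world pos = (6, -8); dR² = 481
sL = 60/337 = 60/337
sR = 60/481 = 60/481
mL = -1/2·sL + 0·sR = -30/337
mR = -1/2·sL + -1·sR = -34650/162097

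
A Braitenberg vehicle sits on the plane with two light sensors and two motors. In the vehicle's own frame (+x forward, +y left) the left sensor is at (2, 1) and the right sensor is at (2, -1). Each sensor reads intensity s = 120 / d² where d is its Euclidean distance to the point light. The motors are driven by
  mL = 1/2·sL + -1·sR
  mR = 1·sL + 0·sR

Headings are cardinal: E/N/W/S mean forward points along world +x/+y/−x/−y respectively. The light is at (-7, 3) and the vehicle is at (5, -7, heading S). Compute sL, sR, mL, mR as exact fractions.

120/313 24/53 -4332/16589 120/313

left sensor world pos  = (6, -9); dL² = 313
right sensor world pos = (4, -9); dR² = 265
sL = 120/313 = 120/313
sR = 120/265 = 24/53
mL = 1/2·sL + -1·sR = -4332/16589
mR = 1·sL + 0·sR = 120/313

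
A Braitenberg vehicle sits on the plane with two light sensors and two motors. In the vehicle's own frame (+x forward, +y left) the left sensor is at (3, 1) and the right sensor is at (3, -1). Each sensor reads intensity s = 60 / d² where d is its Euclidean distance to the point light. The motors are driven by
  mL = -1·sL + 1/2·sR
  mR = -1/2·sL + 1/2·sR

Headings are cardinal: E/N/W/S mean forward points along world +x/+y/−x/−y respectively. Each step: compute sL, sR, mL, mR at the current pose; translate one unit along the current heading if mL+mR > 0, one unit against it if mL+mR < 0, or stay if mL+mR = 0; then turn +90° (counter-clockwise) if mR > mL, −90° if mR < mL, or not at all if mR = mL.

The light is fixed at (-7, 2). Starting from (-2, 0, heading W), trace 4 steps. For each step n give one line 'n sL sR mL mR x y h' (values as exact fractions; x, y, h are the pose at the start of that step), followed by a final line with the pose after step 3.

n=0: pose=(-2,0,W); sL=60/13, sR=12; mL=18/13, mR=48/13; mL+mR=66/13 → advance +1; mR−mL=30/13 → turn +1·90°
n=1: pose=(-3,0,S); sL=6/5, sR=30/17; mL=-27/85, mR=24/85; mL+mR=-3/85 → advance -1; mR−mL=3/5 → turn +1·90°
n=2: pose=(-3,1,E); sL=60/49, sR=60/53; mL=-1710/2597, mR=-120/2597; mL+mR=-1830/2597 → advance -1; mR−mL=30/49 → turn +1·90°
n=3: pose=(-4,1,N); sL=15/2, sR=3; mL=-6, mR=-9/4; mL+mR=-33/4 → advance -1; mR−mL=15/4 → turn +1·90°

0 60/13 12 18/13 48/13 -2 0 W
1 6/5 30/17 -27/85 24/85 -3 0 S
2 60/49 60/53 -1710/2597 -120/2597 -3 1 E
3 15/2 3 -6 -9/4 -4 1 N
final -4 0 W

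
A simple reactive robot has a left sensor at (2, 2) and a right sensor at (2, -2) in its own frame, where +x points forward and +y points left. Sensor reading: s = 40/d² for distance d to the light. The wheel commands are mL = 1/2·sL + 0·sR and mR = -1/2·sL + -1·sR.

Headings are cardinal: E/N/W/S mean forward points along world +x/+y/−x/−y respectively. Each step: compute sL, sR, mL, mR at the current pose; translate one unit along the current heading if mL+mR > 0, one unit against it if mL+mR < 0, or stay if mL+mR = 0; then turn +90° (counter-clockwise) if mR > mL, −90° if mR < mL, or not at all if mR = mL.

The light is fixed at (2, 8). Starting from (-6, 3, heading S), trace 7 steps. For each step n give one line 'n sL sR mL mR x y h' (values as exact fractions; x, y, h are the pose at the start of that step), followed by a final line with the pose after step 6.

n=0: pose=(-6,3,S); sL=8/17, sR=40/149; mL=4/17, mR=-1276/2533; mL+mR=-40/149 → advance -1; mR−mL=-1872/2533 → turn -1·90°
n=1: pose=(-6,4,W); sL=5/17, sR=5/13; mL=5/34, mR=-235/442; mL+mR=-5/13 → advance -1; mR−mL=-150/221 → turn -1·90°
n=2: pose=(-5,4,N); sL=8/17, sR=40/29; mL=4/17, mR=-796/493; mL+mR=-40/29 → advance -1; mR−mL=-912/493 → turn -1·90°
n=3: pose=(-5,3,E); sL=20/17, sR=20/37; mL=10/17, mR=-710/629; mL+mR=-20/37 → advance -1; mR−mL=-1080/629 → turn -1·90°
n=4: pose=(-6,3,S); sL=8/17, sR=40/149; mL=4/17, mR=-1276/2533; mL+mR=-40/149 → advance -1; mR−mL=-1872/2533 → turn -1·90°
n=5: pose=(-6,4,W); sL=5/17, sR=5/13; mL=5/34, mR=-235/442; mL+mR=-5/13 → advance -1; mR−mL=-150/221 → turn -1·90°
n=6: pose=(-5,4,N); sL=8/17, sR=40/29; mL=4/17, mR=-796/493; mL+mR=-40/29 → advance -1; mR−mL=-912/493 → turn -1·90°

0 8/17 40/149 4/17 -1276/2533 -6 3 S
1 5/17 5/13 5/34 -235/442 -6 4 W
2 8/17 40/29 4/17 -796/493 -5 4 N
3 20/17 20/37 10/17 -710/629 -5 3 E
4 8/17 40/149 4/17 -1276/2533 -6 3 S
5 5/17 5/13 5/34 -235/442 -6 4 W
6 8/17 40/29 4/17 -796/493 -5 4 N
final -5 3 E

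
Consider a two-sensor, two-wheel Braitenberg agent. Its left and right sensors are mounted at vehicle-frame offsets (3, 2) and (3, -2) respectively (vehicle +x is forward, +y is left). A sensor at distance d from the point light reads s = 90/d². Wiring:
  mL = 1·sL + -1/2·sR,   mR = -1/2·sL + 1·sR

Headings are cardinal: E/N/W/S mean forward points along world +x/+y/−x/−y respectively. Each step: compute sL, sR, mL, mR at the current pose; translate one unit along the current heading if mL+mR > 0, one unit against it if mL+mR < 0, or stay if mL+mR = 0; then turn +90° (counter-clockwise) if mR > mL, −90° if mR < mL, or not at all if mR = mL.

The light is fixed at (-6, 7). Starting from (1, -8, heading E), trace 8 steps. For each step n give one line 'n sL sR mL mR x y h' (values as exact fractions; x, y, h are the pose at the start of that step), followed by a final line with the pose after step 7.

n=0: pose=(1,-8,E); sL=90/269, sR=90/389; mL=22905/104641, mR=6705/104641; mL+mR=29610/104641 → advance +1; mR−mL=-16200/104641 → turn -1·90°
n=1: pose=(2,-8,S); sL=45/212, sR=1/4; mL=37/424, mR=61/424; mL+mR=49/212 → advance +1; mR−mL=3/53 → turn +1·90°
n=2: pose=(2,-9,E); sL=90/317, sR=18/89; mL=5157/28213, mR=1701/28213; mL+mR=6858/28213 → advance +1; mR−mL=-3456/28213 → turn -1·90°
n=3: pose=(3,-9,S); sL=45/241, sR=9/41; mL=1521/19762, mR=2493/19762; mL+mR=2007/9881 → advance +1; mR−mL=486/9881 → turn +1·90°
n=4: pose=(3,-10,E); sL=10/41, sR=18/101; mL=641/4141, mR=233/4141; mL+mR=874/4141 → advance +1; mR−mL=-408/4141 → turn -1·90°
n=5: pose=(4,-10,S); sL=45/272, sR=45/232; mL=135/1972, mR=1755/15776; mL+mR=2835/15776 → advance +1; mR−mL=675/15776 → turn +1·90°
n=6: pose=(4,-11,E); sL=18/85, sR=90/569; mL=6417/48365, mR=2529/48365; mL+mR=8946/48365 → advance +1; mR−mL=-3888/48365 → turn -1·90°
n=7: pose=(5,-11,S); sL=9/61, sR=5/29; mL=217/3538, mR=349/3538; mL+mR=283/1769 → advance +1; mR−mL=66/1769 → turn +1·90°

0 90/269 90/389 22905/104641 6705/104641 1 -8 E
1 45/212 1/4 37/424 61/424 2 -8 S
2 90/317 18/89 5157/28213 1701/28213 2 -9 E
3 45/241 9/41 1521/19762 2493/19762 3 -9 S
4 10/41 18/101 641/4141 233/4141 3 -10 E
5 45/272 45/232 135/1972 1755/15776 4 -10 S
6 18/85 90/569 6417/48365 2529/48365 4 -11 E
7 9/61 5/29 217/3538 349/3538 5 -11 S
final 5 -12 E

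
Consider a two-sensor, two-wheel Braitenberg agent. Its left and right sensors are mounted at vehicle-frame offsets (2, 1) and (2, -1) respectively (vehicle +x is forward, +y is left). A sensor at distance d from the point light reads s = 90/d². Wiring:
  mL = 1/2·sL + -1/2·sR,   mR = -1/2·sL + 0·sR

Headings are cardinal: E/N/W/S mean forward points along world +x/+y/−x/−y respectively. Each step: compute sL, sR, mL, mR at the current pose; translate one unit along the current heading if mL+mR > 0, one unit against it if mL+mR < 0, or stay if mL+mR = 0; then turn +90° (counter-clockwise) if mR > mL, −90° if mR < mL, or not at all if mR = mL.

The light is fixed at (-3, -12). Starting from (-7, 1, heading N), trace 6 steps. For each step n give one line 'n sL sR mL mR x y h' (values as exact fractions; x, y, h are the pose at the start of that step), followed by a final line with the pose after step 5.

n=0: pose=(-7,1,N); sL=9/25, sR=5/13; mL=-4/325, mR=-9/50; mL+mR=-5/26 → advance -1; mR−mL=-109/650 → turn -1·90°
n=1: pose=(-7,0,E); sL=90/173, sR=18/25; mL=-432/4325, mR=-45/173; mL+mR=-9/25 → advance -1; mR−mL=-693/4325 → turn -1·90°
n=2: pose=(-8,0,S); sL=45/58, sR=45/68; mL=225/3944, mR=-45/116; mL+mR=-45/136 → advance -1; mR−mL=-1755/3944 → turn -1·90°
n=3: pose=(-8,1,W); sL=90/193, sR=18/49; mL=468/9457, mR=-45/193; mL+mR=-9/49 → advance -1; mR−mL=-2673/9457 → turn -1·90°
n=4: pose=(-7,1,N); sL=9/25, sR=5/13; mL=-4/325, mR=-9/50; mL+mR=-5/26 → advance -1; mR−mL=-109/650 → turn -1·90°
n=5: pose=(-7,0,E); sL=90/173, sR=18/25; mL=-432/4325, mR=-45/173; mL+mR=-9/25 → advance -1; mR−mL=-693/4325 → turn -1·90°

0 9/25 5/13 -4/325 -9/50 -7 1 N
1 90/173 18/25 -432/4325 -45/173 -7 0 E
2 45/58 45/68 225/3944 -45/116 -8 0 S
3 90/193 18/49 468/9457 -45/193 -8 1 W
4 9/25 5/13 -4/325 -9/50 -7 1 N
5 90/173 18/25 -432/4325 -45/173 -7 0 E
final -8 0 S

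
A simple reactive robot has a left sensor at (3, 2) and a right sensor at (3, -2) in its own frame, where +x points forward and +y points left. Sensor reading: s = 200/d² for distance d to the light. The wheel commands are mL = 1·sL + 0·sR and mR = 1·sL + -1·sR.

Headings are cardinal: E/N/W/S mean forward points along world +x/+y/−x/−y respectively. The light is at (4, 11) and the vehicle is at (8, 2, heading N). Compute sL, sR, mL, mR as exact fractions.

5 25/9 5 20/9

left sensor world pos  = (6, 5); dL² = 40
right sensor world pos = (10, 5); dR² = 72
sL = 200/40 = 5
sR = 200/72 = 25/9
mL = 1·sL + 0·sR = 5
mR = 1·sL + -1·sR = 20/9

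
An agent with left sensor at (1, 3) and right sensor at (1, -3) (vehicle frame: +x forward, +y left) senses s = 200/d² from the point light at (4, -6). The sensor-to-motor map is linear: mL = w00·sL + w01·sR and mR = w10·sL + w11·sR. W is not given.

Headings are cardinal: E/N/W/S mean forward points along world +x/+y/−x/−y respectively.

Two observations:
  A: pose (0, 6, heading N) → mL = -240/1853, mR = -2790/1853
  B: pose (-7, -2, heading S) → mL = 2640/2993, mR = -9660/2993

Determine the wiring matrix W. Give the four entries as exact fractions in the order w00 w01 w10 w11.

obs A: pose=(0,6,N) → sL=100/109, sR=20/17, mL=-240/1853, mR=-2790/1853
obs B: pose=(-7,-2,S) → sL=200/73, sR=40/41, mL=2640/2993, mR=-9660/2993
sensor matrix S = [[100/109, 20/17], [200/73, 40/41]]; det S = -12912000/5546029
solve [mL_A; mL_B] = S·[w00; w01] and [mR_A; mR_B] = S·[w10; w11]:
  w00 = 1/2, w01 = -1/2, w10 = -1, w11 = -1/2

1/2 -1/2 -1 -1/2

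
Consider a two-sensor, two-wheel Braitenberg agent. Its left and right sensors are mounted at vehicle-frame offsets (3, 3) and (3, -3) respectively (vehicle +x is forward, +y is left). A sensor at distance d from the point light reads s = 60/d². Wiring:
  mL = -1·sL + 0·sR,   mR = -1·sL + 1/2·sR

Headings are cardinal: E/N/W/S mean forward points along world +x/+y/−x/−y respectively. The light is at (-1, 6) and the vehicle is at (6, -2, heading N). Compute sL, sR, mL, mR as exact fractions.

60/41 12/25 -60/41 -1254/1025

left sensor world pos  = (3, 1); dL² = 41
right sensor world pos = (9, 1); dR² = 125
sL = 60/41 = 60/41
sR = 60/125 = 12/25
mL = -1·sL + 0·sR = -60/41
mR = -1·sL + 1/2·sR = -1254/1025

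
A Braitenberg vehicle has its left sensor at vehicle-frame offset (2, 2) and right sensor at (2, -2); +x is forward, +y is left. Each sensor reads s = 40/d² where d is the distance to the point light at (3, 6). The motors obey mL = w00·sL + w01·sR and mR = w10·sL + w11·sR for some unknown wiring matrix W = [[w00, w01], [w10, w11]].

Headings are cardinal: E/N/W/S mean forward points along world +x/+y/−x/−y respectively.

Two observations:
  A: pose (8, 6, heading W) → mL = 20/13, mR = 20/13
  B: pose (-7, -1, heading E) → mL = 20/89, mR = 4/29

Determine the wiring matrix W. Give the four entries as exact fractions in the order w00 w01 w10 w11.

1/2 0 0 1/2

obs A: pose=(8,6,W) → sL=40/13, sR=40/13, mL=20/13, mR=20/13
obs B: pose=(-7,-1,E) → sL=40/89, sR=8/29, mL=20/89, mR=4/29
sensor matrix S = [[40/13, 40/13], [40/89, 8/29]]; det S = -17920/33553
solve [mL_A; mL_B] = S·[w00; w01] and [mR_A; mR_B] = S·[w10; w11]:
  w00 = 1/2, w01 = 0, w10 = 0, w11 = 1/2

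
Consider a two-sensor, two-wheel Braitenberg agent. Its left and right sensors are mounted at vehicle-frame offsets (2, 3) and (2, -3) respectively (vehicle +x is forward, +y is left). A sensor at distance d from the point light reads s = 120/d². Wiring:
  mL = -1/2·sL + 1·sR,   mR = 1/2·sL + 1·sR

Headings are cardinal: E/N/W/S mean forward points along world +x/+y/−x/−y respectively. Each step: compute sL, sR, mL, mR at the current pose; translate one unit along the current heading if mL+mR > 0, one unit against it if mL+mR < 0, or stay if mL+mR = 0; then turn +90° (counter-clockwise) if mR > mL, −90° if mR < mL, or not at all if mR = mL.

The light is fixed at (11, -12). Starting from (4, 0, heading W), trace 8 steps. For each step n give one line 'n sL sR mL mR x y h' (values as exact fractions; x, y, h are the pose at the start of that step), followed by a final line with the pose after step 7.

0 20/27 20/51 10/459 350/459 4 0 W
1 24/25 120/221 348/5525 5652/5525 3 0 S
2 15/29 6/5 273/290 423/290 3 -1 E
3 120/269 24/37 4236/9953 8676/9953 4 -1 N
4 20/27 20/51 10/459 350/459 4 0 W
5 24/25 120/221 348/5525 5652/5525 3 0 S
6 15/29 6/5 273/290 423/290 3 -1 E
7 120/269 24/37 4236/9953 8676/9953 4 -1 N
final 4 0 W

n=0: pose=(4,0,W); sL=20/27, sR=20/51; mL=10/459, mR=350/459; mL+mR=40/51 → advance +1; mR−mL=20/27 → turn +1·90°
n=1: pose=(3,0,S); sL=24/25, sR=120/221; mL=348/5525, mR=5652/5525; mL+mR=240/221 → advance +1; mR−mL=24/25 → turn +1·90°
n=2: pose=(3,-1,E); sL=15/29, sR=6/5; mL=273/290, mR=423/290; mL+mR=12/5 → advance +1; mR−mL=15/29 → turn +1·90°
n=3: pose=(4,-1,N); sL=120/269, sR=24/37; mL=4236/9953, mR=8676/9953; mL+mR=48/37 → advance +1; mR−mL=120/269 → turn +1·90°
n=4: pose=(4,0,W); sL=20/27, sR=20/51; mL=10/459, mR=350/459; mL+mR=40/51 → advance +1; mR−mL=20/27 → turn +1·90°
n=5: pose=(3,0,S); sL=24/25, sR=120/221; mL=348/5525, mR=5652/5525; mL+mR=240/221 → advance +1; mR−mL=24/25 → turn +1·90°
n=6: pose=(3,-1,E); sL=15/29, sR=6/5; mL=273/290, mR=423/290; mL+mR=12/5 → advance +1; mR−mL=15/29 → turn +1·90°
n=7: pose=(4,-1,N); sL=120/269, sR=24/37; mL=4236/9953, mR=8676/9953; mL+mR=48/37 → advance +1; mR−mL=120/269 → turn +1·90°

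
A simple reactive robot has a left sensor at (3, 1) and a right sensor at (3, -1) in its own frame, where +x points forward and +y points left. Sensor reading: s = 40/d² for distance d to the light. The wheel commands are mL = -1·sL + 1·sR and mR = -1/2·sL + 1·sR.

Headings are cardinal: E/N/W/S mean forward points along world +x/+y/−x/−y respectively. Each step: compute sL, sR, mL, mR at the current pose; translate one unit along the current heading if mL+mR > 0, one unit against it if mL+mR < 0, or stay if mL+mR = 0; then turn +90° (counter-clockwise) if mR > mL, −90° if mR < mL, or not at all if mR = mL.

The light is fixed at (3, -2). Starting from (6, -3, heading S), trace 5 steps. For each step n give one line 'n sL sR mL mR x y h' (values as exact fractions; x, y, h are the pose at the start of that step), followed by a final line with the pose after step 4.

0 5/4 2 3/4 11/8 6 -3 S
1 40/37 8/9 -64/333 116/333 6 -4 E
2 4 20/13 -32/13 -6/13 7 -4 N
3 40/17 8 96/17 116/17 7 -5 W
4 10/13 1 3/13 8/13 6 -5 S
final 6 -6 E

n=0: pose=(6,-3,S); sL=5/4, sR=2; mL=3/4, mR=11/8; mL+mR=17/8 → advance +1; mR−mL=5/8 → turn +1·90°
n=1: pose=(6,-4,E); sL=40/37, sR=8/9; mL=-64/333, mR=116/333; mL+mR=52/333 → advance +1; mR−mL=20/37 → turn +1·90°
n=2: pose=(7,-4,N); sL=4, sR=20/13; mL=-32/13, mR=-6/13; mL+mR=-38/13 → advance -1; mR−mL=2 → turn +1·90°
n=3: pose=(7,-5,W); sL=40/17, sR=8; mL=96/17, mR=116/17; mL+mR=212/17 → advance +1; mR−mL=20/17 → turn +1·90°
n=4: pose=(6,-5,S); sL=10/13, sR=1; mL=3/13, mR=8/13; mL+mR=11/13 → advance +1; mR−mL=5/13 → turn +1·90°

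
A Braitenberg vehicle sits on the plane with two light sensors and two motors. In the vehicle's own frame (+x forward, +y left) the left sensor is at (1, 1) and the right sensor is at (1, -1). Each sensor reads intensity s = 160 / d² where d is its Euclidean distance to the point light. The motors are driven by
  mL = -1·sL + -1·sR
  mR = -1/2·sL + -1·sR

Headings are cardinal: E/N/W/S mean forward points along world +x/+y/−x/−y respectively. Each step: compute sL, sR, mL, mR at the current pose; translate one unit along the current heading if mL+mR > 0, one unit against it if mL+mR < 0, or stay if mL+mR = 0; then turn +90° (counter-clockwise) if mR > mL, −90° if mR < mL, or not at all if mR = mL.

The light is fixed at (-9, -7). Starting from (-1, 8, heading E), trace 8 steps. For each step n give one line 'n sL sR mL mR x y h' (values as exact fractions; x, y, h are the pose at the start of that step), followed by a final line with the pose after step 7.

n=0: pose=(-1,8,E); sL=160/337, sR=160/277; mL=-98240/93349, mR=-76080/93349; mL+mR=-174320/93349 → advance -1; mR−mL=80/337 → turn +1·90°
n=1: pose=(-2,8,N); sL=40/73, sR=1/2; mL=-153/146, mR=-113/146; mL+mR=-133/73 → advance -1; mR−mL=20/73 → turn +1·90°
n=2: pose=(-2,7,W); sL=32/41, sR=160/261; mL=-14912/10701, mR=-10736/10701; mL+mR=-25648/10701 → advance -1; mR−mL=16/41 → turn +1·90°
n=3: pose=(-1,7,S); sL=16/25, sR=80/109; mL=-3744/2725, mR=-2872/2725; mL+mR=-6616/2725 → advance -1; mR−mL=8/25 → turn +1·90°
n=4: pose=(-1,8,E); sL=160/337, sR=160/277; mL=-98240/93349, mR=-76080/93349; mL+mR=-174320/93349 → advance -1; mR−mL=80/337 → turn +1·90°
n=5: pose=(-2,8,N); sL=40/73, sR=1/2; mL=-153/146, mR=-113/146; mL+mR=-133/73 → advance -1; mR−mL=20/73 → turn +1·90°
n=6: pose=(-2,7,W); sL=32/41, sR=160/261; mL=-14912/10701, mR=-10736/10701; mL+mR=-25648/10701 → advance -1; mR−mL=16/41 → turn +1·90°
n=7: pose=(-1,7,S); sL=16/25, sR=80/109; mL=-3744/2725, mR=-2872/2725; mL+mR=-6616/2725 → advance -1; mR−mL=8/25 → turn +1·90°

0 160/337 160/277 -98240/93349 -76080/93349 -1 8 E
1 40/73 1/2 -153/146 -113/146 -2 8 N
2 32/41 160/261 -14912/10701 -10736/10701 -2 7 W
3 16/25 80/109 -3744/2725 -2872/2725 -1 7 S
4 160/337 160/277 -98240/93349 -76080/93349 -1 8 E
5 40/73 1/2 -153/146 -113/146 -2 8 N
6 32/41 160/261 -14912/10701 -10736/10701 -2 7 W
7 16/25 80/109 -3744/2725 -2872/2725 -1 7 S
final -1 8 E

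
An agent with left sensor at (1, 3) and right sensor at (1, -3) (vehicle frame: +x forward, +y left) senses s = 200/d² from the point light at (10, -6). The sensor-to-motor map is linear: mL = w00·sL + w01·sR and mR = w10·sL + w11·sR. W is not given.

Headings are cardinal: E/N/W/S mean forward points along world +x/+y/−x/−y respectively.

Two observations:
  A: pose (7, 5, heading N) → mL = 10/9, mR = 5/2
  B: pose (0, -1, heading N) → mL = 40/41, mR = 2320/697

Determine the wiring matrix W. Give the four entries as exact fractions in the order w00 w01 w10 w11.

obs A: pose=(7,5,N) → sL=10/9, sR=25/18, mL=10/9, mR=5/2
obs B: pose=(0,-1,N) → sL=40/41, sR=40/17, mL=40/41, mR=2320/697
sensor matrix S = [[10/9, 25/18], [40/41, 40/17]]; det S = 7900/6273
solve [mL_A; mL_B] = S·[w00; w01] and [mR_A; mR_B] = S·[w10; w11]:
  w00 = 1, w01 = 0, w10 = 1, w11 = 1

1 0 1 1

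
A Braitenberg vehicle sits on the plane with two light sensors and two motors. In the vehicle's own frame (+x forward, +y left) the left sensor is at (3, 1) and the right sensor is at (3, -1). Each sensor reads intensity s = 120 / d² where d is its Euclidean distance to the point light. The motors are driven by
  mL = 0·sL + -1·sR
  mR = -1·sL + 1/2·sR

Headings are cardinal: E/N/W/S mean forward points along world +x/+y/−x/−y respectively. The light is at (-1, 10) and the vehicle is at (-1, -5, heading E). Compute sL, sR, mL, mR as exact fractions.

24/41 24/53 -24/53 -780/2173

left sensor world pos  = (2, -4); dL² = 205
right sensor world pos = (2, -6); dR² = 265
sL = 120/205 = 24/41
sR = 120/265 = 24/53
mL = 0·sL + -1·sR = -24/53
mR = -1·sL + 1/2·sR = -780/2173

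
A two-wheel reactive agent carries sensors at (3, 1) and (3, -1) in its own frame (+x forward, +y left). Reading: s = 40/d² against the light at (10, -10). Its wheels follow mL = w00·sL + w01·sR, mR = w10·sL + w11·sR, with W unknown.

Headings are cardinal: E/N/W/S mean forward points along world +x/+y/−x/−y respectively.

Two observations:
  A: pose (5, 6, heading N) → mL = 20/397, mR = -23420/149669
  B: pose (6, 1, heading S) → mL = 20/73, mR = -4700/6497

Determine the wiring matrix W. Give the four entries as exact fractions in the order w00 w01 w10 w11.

1/2 0 -1/2 -1

obs A: pose=(5,6,N) → sL=40/397, sR=40/377, mL=20/397, mR=-23420/149669
obs B: pose=(6,1,S) → sL=40/73, sR=40/89, mL=20/73, mR=-4700/6497
sensor matrix S = [[40/397, 40/377], [40/73, 40/89]]; det S = -12499200/972399493
solve [mL_A; mL_B] = S·[w00; w01] and [mR_A; mR_B] = S·[w10; w11]:
  w00 = 1/2, w01 = 0, w10 = -1/2, w11 = -1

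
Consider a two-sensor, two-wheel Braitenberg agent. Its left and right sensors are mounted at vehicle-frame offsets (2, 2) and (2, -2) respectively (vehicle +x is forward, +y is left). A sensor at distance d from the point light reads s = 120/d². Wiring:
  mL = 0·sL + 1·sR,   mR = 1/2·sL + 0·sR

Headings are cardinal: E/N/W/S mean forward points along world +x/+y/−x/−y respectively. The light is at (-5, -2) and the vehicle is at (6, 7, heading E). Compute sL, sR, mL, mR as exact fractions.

12/29 60/109 60/109 6/29

left sensor world pos  = (8, 9); dL² = 290
right sensor world pos = (8, 5); dR² = 218
sL = 120/290 = 12/29
sR = 120/218 = 60/109
mL = 0·sL + 1·sR = 60/109
mR = 1/2·sL + 0·sR = 6/29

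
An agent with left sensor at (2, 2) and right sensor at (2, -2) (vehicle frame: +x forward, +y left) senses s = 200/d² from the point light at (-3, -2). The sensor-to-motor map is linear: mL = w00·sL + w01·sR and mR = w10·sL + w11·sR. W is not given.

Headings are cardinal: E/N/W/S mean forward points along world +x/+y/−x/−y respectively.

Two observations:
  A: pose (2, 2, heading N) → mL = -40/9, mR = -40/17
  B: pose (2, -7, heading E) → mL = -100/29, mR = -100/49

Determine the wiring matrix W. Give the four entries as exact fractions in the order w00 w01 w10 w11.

-1 0 0 -1

obs A: pose=(2,2,N) → sL=40/9, sR=40/17, mL=-40/9, mR=-40/17
obs B: pose=(2,-7,E) → sL=100/29, sR=100/49, mL=-100/29, mR=-100/49
sensor matrix S = [[40/9, 40/17], [100/29, 100/49]]; det S = 208000/217413
solve [mL_A; mL_B] = S·[w00; w01] and [mR_A; mR_B] = S·[w10; w11]:
  w00 = -1, w01 = 0, w10 = 0, w11 = -1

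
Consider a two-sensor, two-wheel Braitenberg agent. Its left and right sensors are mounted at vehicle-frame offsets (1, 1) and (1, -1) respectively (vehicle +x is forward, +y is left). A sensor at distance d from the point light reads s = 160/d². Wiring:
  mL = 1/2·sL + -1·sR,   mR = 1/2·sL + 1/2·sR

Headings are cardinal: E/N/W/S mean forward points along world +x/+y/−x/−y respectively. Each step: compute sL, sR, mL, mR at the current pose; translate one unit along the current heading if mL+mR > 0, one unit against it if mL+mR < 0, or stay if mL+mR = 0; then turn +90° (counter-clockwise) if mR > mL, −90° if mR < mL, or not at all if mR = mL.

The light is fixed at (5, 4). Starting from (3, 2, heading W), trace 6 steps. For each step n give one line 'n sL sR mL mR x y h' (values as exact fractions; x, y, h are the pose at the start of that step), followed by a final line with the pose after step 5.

0 80/9 16 -104/9 112/9 3 2 W
1 160/13 32/5 -16/65 608/65 2 2 S
2 20 8 2 14 2 1 E
3 160/13 32 -336/13 288/13 3 1 N
4 80/17 80/9 -1000/153 1040/153 3 0 W
5 160/29 160/41 -1360/1189 5600/1189 2 0 S
final 2 -1 E

n=0: pose=(3,2,W); sL=80/9, sR=16; mL=-104/9, mR=112/9; mL+mR=8/9 → advance +1; mR−mL=24 → turn +1·90°
n=1: pose=(2,2,S); sL=160/13, sR=32/5; mL=-16/65, mR=608/65; mL+mR=592/65 → advance +1; mR−mL=48/5 → turn +1·90°
n=2: pose=(2,1,E); sL=20, sR=8; mL=2, mR=14; mL+mR=16 → advance +1; mR−mL=12 → turn +1·90°
n=3: pose=(3,1,N); sL=160/13, sR=32; mL=-336/13, mR=288/13; mL+mR=-48/13 → advance -1; mR−mL=48 → turn +1·90°
n=4: pose=(3,0,W); sL=80/17, sR=80/9; mL=-1000/153, mR=1040/153; mL+mR=40/153 → advance +1; mR−mL=40/3 → turn +1·90°
n=5: pose=(2,0,S); sL=160/29, sR=160/41; mL=-1360/1189, mR=5600/1189; mL+mR=4240/1189 → advance +1; mR−mL=240/41 → turn +1·90°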